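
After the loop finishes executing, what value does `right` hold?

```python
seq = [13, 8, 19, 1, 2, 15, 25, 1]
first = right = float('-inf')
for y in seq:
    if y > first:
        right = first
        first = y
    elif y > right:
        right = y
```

Let's trace through this code step by step.

Initialize: seq = [13, 8, 19, 1, 2, 15, 25, 1]
Initialize: first = -inf
Initialize: right = -inf
Entering loop: for y in seq:
After iteration 1: y = 13, first = 13, right = -inf
After iteration 2: y = 8, first = 13, right = 8
After iteration 3: y = 19, first = 19, right = 13
After iteration 4: y = 1, first = 19, right = 13
After iteration 5: y = 2, first = 19, right = 13
After iteration 6: y = 15, first = 19, right = 15
After iteration 7: y = 25, first = 25, right = 19
After iteration 8: y = 1, first = 25, right = 19
Loop ends.

Final answer: 19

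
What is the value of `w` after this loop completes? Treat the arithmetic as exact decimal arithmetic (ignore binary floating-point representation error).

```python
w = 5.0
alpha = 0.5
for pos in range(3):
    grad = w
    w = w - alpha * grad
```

Let's trace through this code step by step.

Initialize: w = 5.0
Initialize: alpha = 0.5
Entering loop: for pos in range(3):
After iteration 1: pos = 0, w = 2.5, grad = 5.0
After iteration 2: pos = 1, w = 1.25, grad = 2.5
After iteration 3: pos = 2, w = 0.625, grad = 1.25
Loop ends.

Final answer: 0.625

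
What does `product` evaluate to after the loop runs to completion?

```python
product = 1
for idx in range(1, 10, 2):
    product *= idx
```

Let's trace through this code step by step.

Initialize: product = 1
Entering loop: for idx in range(1, 10, 2):
After iteration 1: idx = 1, product = 1
After iteration 2: idx = 3, product = 3
After iteration 3: idx = 5, product = 15
After iteration 4: idx = 7, product = 105
After iteration 5: idx = 9, product = 945
Loop ends.

Final answer: 945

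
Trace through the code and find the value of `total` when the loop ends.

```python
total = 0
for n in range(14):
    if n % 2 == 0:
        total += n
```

Let's trace through this code step by step.

Initialize: total = 0
Entering loop: for n in range(14):
After iteration 1: n = 0, total = 0
After iteration 2: n = 1, total = 0
After iteration 3: n = 2, total = 2
After iteration 4: n = 3, total = 2
After iteration 5: n = 4, total = 6
After iteration 6: n = 5, total = 6
After iteration 7: n = 6, total = 12
After iteration 8: n = 7, total = 12
After iteration 9: n = 8, total = 20
After iteration 10: n = 9, total = 20
After iteration 11: n = 10, total = 30
After iteration 12: n = 11, total = 30
After iteration 13: n = 12, total = 42
After iteration 14: n = 13, total = 42
Loop ends.

Final answer: 42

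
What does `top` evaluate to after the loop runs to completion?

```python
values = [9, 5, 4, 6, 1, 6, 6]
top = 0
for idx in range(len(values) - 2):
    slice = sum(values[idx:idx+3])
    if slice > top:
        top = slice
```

Let's trace through this code step by step.

Initialize: values = [9, 5, 4, 6, 1, 6, 6]
Initialize: top = 0
Entering loop: for idx in range(len(values) - 2):
After iteration 1: idx = 0, top = 18, slice = 18
After iteration 2: idx = 1, top = 18, slice = 15
After iteration 3: idx = 2, top = 18, slice = 11
After iteration 4: idx = 3, top = 18, slice = 13
After iteration 5: idx = 4, top = 18, slice = 13
Loop ends.

Final answer: 18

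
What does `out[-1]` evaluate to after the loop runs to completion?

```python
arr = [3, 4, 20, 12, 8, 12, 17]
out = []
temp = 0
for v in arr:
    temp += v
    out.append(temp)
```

Let's trace through this code step by step.

Initialize: arr = [3, 4, 20, 12, 8, 12, 17]
Initialize: out = []
Initialize: temp = 0
Entering loop: for v in arr:
After iteration 1: v = 3, out = [3], temp = 3
After iteration 2: v = 4, out = [3, 7], temp = 7
After iteration 3: v = 20, out = [3, 7, 27], temp = 27
After iteration 4: v = 12, out = [3, 7, 27, 39], temp = 39
After iteration 5: v = 8, out = [3, 7, 27, 39, 47], temp = 47
After iteration 6: v = 12, out = [3, 7, 27, 39, 47, 59], temp = 59
After iteration 7: v = 17, out = [3, 7, 27, 39, 47, 59, 76], temp = 76
Loop ends.
out[-1] = 76

Final answer: 76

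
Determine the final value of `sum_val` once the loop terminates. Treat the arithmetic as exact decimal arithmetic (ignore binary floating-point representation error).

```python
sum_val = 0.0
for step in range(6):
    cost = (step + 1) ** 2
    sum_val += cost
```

Let's trace through this code step by step.

Initialize: sum_val = 0.0
Entering loop: for step in range(6):
After iteration 1: step = 0, sum_val = 1.0, cost = 1
After iteration 2: step = 1, sum_val = 5.0, cost = 4
After iteration 3: step = 2, sum_val = 14.0, cost = 9
After iteration 4: step = 3, sum_val = 30.0, cost = 16
After iteration 5: step = 4, sum_val = 55.0, cost = 25
After iteration 6: step = 5, sum_val = 91.0, cost = 36
Loop ends.

Final answer: 91.0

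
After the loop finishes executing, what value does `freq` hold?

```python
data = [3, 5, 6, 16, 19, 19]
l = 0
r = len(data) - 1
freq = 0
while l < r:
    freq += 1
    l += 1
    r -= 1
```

Let's trace through this code step by step.

Initialize: data = [3, 5, 6, 16, 19, 19]
Initialize: l = 0
Initialize: r = 5
Initialize: freq = 0
Entering loop: while l < r:
After iteration 1: l = 1, r = 4, freq = 1
After iteration 2: l = 2, r = 3, freq = 2
After iteration 3: l = 3, r = 2, freq = 3
Loop ends.

Final answer: 3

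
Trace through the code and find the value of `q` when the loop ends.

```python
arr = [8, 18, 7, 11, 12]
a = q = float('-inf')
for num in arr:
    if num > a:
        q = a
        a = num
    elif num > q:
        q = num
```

Let's trace through this code step by step.

Initialize: arr = [8, 18, 7, 11, 12]
Initialize: a = -inf
Initialize: q = -inf
Entering loop: for num in arr:
After iteration 1: num = 8, a = 8, q = -inf
After iteration 2: num = 18, a = 18, q = 8
After iteration 3: num = 7, a = 18, q = 8
After iteration 4: num = 11, a = 18, q = 11
After iteration 5: num = 12, a = 18, q = 12
Loop ends.

Final answer: 12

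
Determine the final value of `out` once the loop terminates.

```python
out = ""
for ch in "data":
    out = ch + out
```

Let's trace through this code step by step.

Initialize: out = ''
Entering loop: for ch in "data":
After iteration 1: ch = 'd', out = 'd'
After iteration 2: ch = 'a', out = 'ad'
After iteration 3: ch = 't', out = 'tad'
After iteration 4: ch = 'a', out = 'atad'
Loop ends.

Final answer: 'atad'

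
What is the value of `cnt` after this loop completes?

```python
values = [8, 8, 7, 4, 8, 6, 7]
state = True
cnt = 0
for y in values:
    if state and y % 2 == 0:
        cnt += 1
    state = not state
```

Let's trace through this code step by step.

Initialize: values = [8, 8, 7, 4, 8, 6, 7]
Initialize: state = True
Initialize: cnt = 0
Entering loop: for y in values:
After iteration 1: y = 8, state = False, cnt = 1
After iteration 2: y = 8, state = True, cnt = 1
After iteration 3: y = 7, state = False, cnt = 1
After iteration 4: y = 4, state = True, cnt = 1
After iteration 5: y = 8, state = False, cnt = 2
After iteration 6: y = 6, state = True, cnt = 2
After iteration 7: y = 7, state = False, cnt = 2
Loop ends.

Final answer: 2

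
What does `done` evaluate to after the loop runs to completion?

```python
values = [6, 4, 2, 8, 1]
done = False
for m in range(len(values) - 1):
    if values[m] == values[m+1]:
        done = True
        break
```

Let's trace through this code step by step.

Initialize: values = [6, 4, 2, 8, 1]
Initialize: done = False
Entering loop: for m in range(len(values) - 1):
After iteration 1: m = 0, done = False
After iteration 2: m = 1, done = False
After iteration 3: m = 2, done = False
After iteration 4: m = 3, done = False
Loop ends.

Final answer: False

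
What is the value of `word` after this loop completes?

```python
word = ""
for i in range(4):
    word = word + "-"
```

Let's trace through this code step by step.

Initialize: word = ''
Entering loop: for i in range(4):
After iteration 1: i = 0, word = '-'
After iteration 2: i = 1, word = '--'
After iteration 3: i = 2, word = '---'
After iteration 4: i = 3, word = '----'
Loop ends.

Final answer: '----'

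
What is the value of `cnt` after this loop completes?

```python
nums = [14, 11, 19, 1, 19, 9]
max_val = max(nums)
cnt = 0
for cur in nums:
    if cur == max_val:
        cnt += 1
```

Let's trace through this code step by step.

Initialize: nums = [14, 11, 19, 1, 19, 9]
Initialize: max_val = 19
Initialize: cnt = 0
Entering loop: for cur in nums:
After iteration 1: cur = 14, cnt = 0
After iteration 2: cur = 11, cnt = 0
After iteration 3: cur = 19, cnt = 1
After iteration 4: cur = 1, cnt = 1
After iteration 5: cur = 19, cnt = 2
After iteration 6: cur = 9, cnt = 2
Loop ends.

Final answer: 2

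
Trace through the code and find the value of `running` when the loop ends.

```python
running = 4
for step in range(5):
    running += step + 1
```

Let's trace through this code step by step.

Initialize: running = 4
Entering loop: for step in range(5):
After iteration 1: step = 0, running = 5
After iteration 2: step = 1, running = 7
After iteration 3: step = 2, running = 10
After iteration 4: step = 3, running = 14
After iteration 5: step = 4, running = 19
Loop ends.

Final answer: 19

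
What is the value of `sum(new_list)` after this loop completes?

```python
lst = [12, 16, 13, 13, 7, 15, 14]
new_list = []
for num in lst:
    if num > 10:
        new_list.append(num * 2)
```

Let's trace through this code step by step.

Initialize: lst = [12, 16, 13, 13, 7, 15, 14]
Initialize: new_list = []
Entering loop: for num in lst:
After iteration 1: num = 12, new_list = [24]
After iteration 2: num = 16, new_list = [24, 32]
After iteration 3: num = 13, new_list = [24, 32, 26]
After iteration 4: num = 13, new_list = [24, 32, 26, 26]
After iteration 5: num = 7, new_list = [24, 32, 26, 26]
After iteration 6: num = 15, new_list = [24, 32, 26, 26, 30]
After iteration 7: num = 14, new_list = [24, 32, 26, 26, 30, 28]
Loop ends.
sum(new_list) = 166

Final answer: 166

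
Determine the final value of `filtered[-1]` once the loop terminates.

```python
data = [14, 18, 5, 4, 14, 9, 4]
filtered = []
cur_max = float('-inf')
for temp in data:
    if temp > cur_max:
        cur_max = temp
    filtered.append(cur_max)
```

Let's trace through this code step by step.

Initialize: data = [14, 18, 5, 4, 14, 9, 4]
Initialize: filtered = []
Initialize: cur_max = -inf
Entering loop: for temp in data:
After iteration 1: temp = 14, filtered = [14], cur_max = 14
After iteration 2: temp = 18, filtered = [14, 18], cur_max = 18
After iteration 3: temp = 5, filtered = [14, 18, 18], cur_max = 18
After iteration 4: temp = 4, filtered = [14, 18, 18, 18], cur_max = 18
After iteration 5: temp = 14, filtered = [14, 18, 18, 18, 18], cur_max = 18
After iteration 6: temp = 9, filtered = [14, 18, 18, 18, 18, 18], cur_max = 18
After iteration 7: temp = 4, filtered = [14, 18, 18, 18, 18, 18, 18], cur_max = 18
Loop ends.
filtered[-1] = 18

Final answer: 18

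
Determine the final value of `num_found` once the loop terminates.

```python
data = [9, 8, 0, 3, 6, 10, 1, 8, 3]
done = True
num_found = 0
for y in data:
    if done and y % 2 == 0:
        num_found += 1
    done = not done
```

Let's trace through this code step by step.

Initialize: data = [9, 8, 0, 3, 6, 10, 1, 8, 3]
Initialize: done = True
Initialize: num_found = 0
Entering loop: for y in data:
After iteration 1: y = 9, done = False, num_found = 0
After iteration 2: y = 8, done = True, num_found = 0
After iteration 3: y = 0, done = False, num_found = 1
After iteration 4: y = 3, done = True, num_found = 1
After iteration 5: y = 6, done = False, num_found = 2
After iteration 6: y = 10, done = True, num_found = 2
After iteration 7: y = 1, done = False, num_found = 2
After iteration 8: y = 8, done = True, num_found = 2
After iteration 9: y = 3, done = False, num_found = 2
Loop ends.

Final answer: 2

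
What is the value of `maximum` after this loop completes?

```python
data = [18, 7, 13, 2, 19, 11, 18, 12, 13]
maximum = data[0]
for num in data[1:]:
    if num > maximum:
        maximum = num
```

Let's trace through this code step by step.

Initialize: data = [18, 7, 13, 2, 19, 11, 18, 12, 13]
Initialize: maximum = 18
Entering loop: for num in data[1:]:
After iteration 1: num = 7, maximum = 18
After iteration 2: num = 13, maximum = 18
After iteration 3: num = 2, maximum = 18
After iteration 4: num = 19, maximum = 19
After iteration 5: num = 11, maximum = 19
After iteration 6: num = 18, maximum = 19
After iteration 7: num = 12, maximum = 19
After iteration 8: num = 13, maximum = 19
Loop ends.

Final answer: 19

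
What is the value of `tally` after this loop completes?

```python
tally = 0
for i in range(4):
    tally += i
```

Let's trace through this code step by step.

Initialize: tally = 0
Entering loop: for i in range(4):
After iteration 1: i = 0, tally = 0
After iteration 2: i = 1, tally = 1
After iteration 3: i = 2, tally = 3
After iteration 4: i = 3, tally = 6
Loop ends.

Final answer: 6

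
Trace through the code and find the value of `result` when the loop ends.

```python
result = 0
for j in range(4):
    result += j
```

Let's trace through this code step by step.

Initialize: result = 0
Entering loop: for j in range(4):
After iteration 1: j = 0, result = 0
After iteration 2: j = 1, result = 1
After iteration 3: j = 2, result = 3
After iteration 4: j = 3, result = 6
Loop ends.

Final answer: 6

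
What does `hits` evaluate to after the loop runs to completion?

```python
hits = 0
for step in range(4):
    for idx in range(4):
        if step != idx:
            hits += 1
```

Let's trace through this code step by step.

Initialize: hits = 0
Entering loop: for step in range(4):
After iteration 1: step = 0, hits = 3
After iteration 2: step = 1, hits = 6
After iteration 3: step = 2, hits = 9
After iteration 4: step = 3, hits = 12
Loop ends.

Final answer: 12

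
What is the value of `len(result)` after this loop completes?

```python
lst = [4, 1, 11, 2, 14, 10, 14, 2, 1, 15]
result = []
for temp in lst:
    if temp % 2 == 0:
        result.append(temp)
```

Let's trace through this code step by step.

Initialize: lst = [4, 1, 11, 2, 14, 10, 14, 2, 1, 15]
Initialize: result = []
Entering loop: for temp in lst:
After iteration 1: temp = 4, result = [4]
After iteration 2: temp = 1, result = [4]
After iteration 3: temp = 11, result = [4]
After iteration 4: temp = 2, result = [4, 2]
After iteration 5: temp = 14, result = [4, 2, 14]
After iteration 6: temp = 10, result = [4, 2, 14, 10]
After iteration 7: temp = 14, result = [4, 2, 14, 10, 14]
After iteration 8: temp = 2, result = [4, 2, 14, 10, 14, 2]
After iteration 9: temp = 1, result = [4, 2, 14, 10, 14, 2]
After iteration 10: temp = 15, result = [4, 2, 14, 10, 14, 2]
Loop ends.
len(result) = 6

Final answer: 6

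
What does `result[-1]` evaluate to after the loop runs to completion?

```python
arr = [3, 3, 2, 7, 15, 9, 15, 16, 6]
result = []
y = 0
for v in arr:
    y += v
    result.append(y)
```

Let's trace through this code step by step.

Initialize: arr = [3, 3, 2, 7, 15, 9, 15, 16, 6]
Initialize: result = []
Initialize: y = 0
Entering loop: for v in arr:
After iteration 1: v = 3, result = [3], y = 3
After iteration 2: v = 3, result = [3, 6], y = 6
After iteration 3: v = 2, result = [3, 6, 8], y = 8
After iteration 4: v = 7, result = [3, 6, 8, 15], y = 15
After iteration 5: v = 15, result = [3, 6, 8, 15, 30], y = 30
After iteration 6: v = 9, result = [3, 6, 8, 15, 30, 39], y = 39
After iteration 7: v = 15, result = [3, 6, 8, 15, 30, 39, 54], y = 54
After iteration 8: v = 16, result = [3, 6, 8, 15, 30, 39, 54, 70], y = 70
After iteration 9: v = 6, result = [3, 6, 8, 15, 30, 39, 54, 70, 76], y = 76
Loop ends.
result[-1] = 76

Final answer: 76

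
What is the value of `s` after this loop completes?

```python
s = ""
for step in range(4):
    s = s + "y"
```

Let's trace through this code step by step.

Initialize: s = ''
Entering loop: for step in range(4):
After iteration 1: step = 0, s = 'y'
After iteration 2: step = 1, s = 'yy'
After iteration 3: step = 2, s = 'yyy'
After iteration 4: step = 3, s = 'yyyy'
Loop ends.

Final answer: 'yyyy'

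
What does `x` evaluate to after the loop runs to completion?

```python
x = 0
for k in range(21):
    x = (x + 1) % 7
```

Let's trace through this code step by step.

Initialize: x = 0
Entering loop: for k in range(21):
After iteration 1: k = 0, x = 1
After iteration 2: k = 1, x = 2
After iteration 3: k = 2, x = 3
After iteration 4: k = 3, x = 4
After iteration 5: k = 4, x = 5
After iteration 6: k = 5, x = 6
After iteration 7: k = 6, x = 0
After iteration 8: k = 7, x = 1
After iteration 9: k = 8, x = 2
After iteration 10: k = 9, x = 3
After iteration 11: k = 10, x = 4
After iteration 12: k = 11, x = 5
After iteration 13: k = 12, x = 6
After iteration 14: k = 13, x = 0
After iteration 15: k = 14, x = 1
After iteration 16: k = 15, x = 2
After iteration 17: k = 16, x = 3
After iteration 18: k = 17, x = 4
After iteration 19: k = 18, x = 5
After iteration 20: k = 19, x = 6
After iteration 21: k = 20, x = 0
Loop ends.

Final answer: 0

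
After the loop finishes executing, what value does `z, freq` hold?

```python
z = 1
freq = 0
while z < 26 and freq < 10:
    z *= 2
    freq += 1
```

Let's trace through this code step by step.

Initialize: z = 1
Initialize: freq = 0
Entering loop: while z < 26 and freq < 10:
After iteration 1: z = 2, freq = 1
After iteration 2: z = 4, freq = 2
After iteration 3: z = 8, freq = 3
After iteration 4: z = 16, freq = 4
After iteration 5: z = 32, freq = 5
Loop ends.

Final answer: 32, 5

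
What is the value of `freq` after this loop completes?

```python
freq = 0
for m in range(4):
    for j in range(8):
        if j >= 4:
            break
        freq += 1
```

Let's trace through this code step by step.

Initialize: freq = 0
Entering loop: for m in range(4):
After iteration 1: m = 0, freq = 4
After iteration 2: m = 1, freq = 8
After iteration 3: m = 2, freq = 12
After iteration 4: m = 3, freq = 16
Loop ends.

Final answer: 16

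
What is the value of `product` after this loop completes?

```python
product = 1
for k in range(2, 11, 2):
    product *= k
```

Let's trace through this code step by step.

Initialize: product = 1
Entering loop: for k in range(2, 11, 2):
After iteration 1: k = 2, product = 2
After iteration 2: k = 4, product = 8
After iteration 3: k = 6, product = 48
After iteration 4: k = 8, product = 384
After iteration 5: k = 10, product = 3840
Loop ends.

Final answer: 3840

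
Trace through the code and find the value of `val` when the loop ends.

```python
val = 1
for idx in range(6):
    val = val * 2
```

Let's trace through this code step by step.

Initialize: val = 1
Entering loop: for idx in range(6):
After iteration 1: idx = 0, val = 2
After iteration 2: idx = 1, val = 4
After iteration 3: idx = 2, val = 8
After iteration 4: idx = 3, val = 16
After iteration 5: idx = 4, val = 32
After iteration 6: idx = 5, val = 64
Loop ends.

Final answer: 64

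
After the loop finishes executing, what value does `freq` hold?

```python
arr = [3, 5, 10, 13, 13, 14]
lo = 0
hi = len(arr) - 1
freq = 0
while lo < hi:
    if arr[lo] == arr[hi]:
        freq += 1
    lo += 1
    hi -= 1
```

Let's trace through this code step by step.

Initialize: arr = [3, 5, 10, 13, 13, 14]
Initialize: lo = 0
Initialize: hi = 5
Initialize: freq = 0
Entering loop: while lo < hi:
After iteration 1: lo = 1, hi = 4, freq = 0
After iteration 2: lo = 2, hi = 3, freq = 0
After iteration 3: lo = 3, hi = 2, freq = 0
Loop ends.

Final answer: 0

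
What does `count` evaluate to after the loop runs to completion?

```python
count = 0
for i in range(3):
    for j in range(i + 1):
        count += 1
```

Let's trace through this code step by step.

Initialize: count = 0
Entering loop: for i in range(3):
After iteration 1: i = 0, count = 1, j = 0
After iteration 2: i = 1, count = 3, j = 1
After iteration 3: i = 2, count = 6, j = 2
Loop ends.

Final answer: 6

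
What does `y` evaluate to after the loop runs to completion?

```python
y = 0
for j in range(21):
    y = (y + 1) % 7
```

Let's trace through this code step by step.

Initialize: y = 0
Entering loop: for j in range(21):
After iteration 1: j = 0, y = 1
After iteration 2: j = 1, y = 2
After iteration 3: j = 2, y = 3
After iteration 4: j = 3, y = 4
After iteration 5: j = 4, y = 5
After iteration 6: j = 5, y = 6
After iteration 7: j = 6, y = 0
After iteration 8: j = 7, y = 1
After iteration 9: j = 8, y = 2
After iteration 10: j = 9, y = 3
After iteration 11: j = 10, y = 4
After iteration 12: j = 11, y = 5
After iteration 13: j = 12, y = 6
After iteration 14: j = 13, y = 0
After iteration 15: j = 14, y = 1
After iteration 16: j = 15, y = 2
After iteration 17: j = 16, y = 3
After iteration 18: j = 17, y = 4
After iteration 19: j = 18, y = 5
After iteration 20: j = 19, y = 6
After iteration 21: j = 20, y = 0
Loop ends.

Final answer: 0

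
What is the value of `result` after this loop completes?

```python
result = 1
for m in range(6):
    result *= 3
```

Let's trace through this code step by step.

Initialize: result = 1
Entering loop: for m in range(6):
After iteration 1: m = 0, result = 3
After iteration 2: m = 1, result = 9
After iteration 3: m = 2, result = 27
After iteration 4: m = 3, result = 81
After iteration 5: m = 4, result = 243
After iteration 6: m = 5, result = 729
Loop ends.

Final answer: 729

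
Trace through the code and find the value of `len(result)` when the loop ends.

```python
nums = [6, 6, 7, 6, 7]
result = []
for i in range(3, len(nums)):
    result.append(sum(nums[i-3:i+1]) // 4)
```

Let's trace through this code step by step.

Initialize: nums = [6, 6, 7, 6, 7]
Initialize: result = []
Entering loop: for i in range(3, len(nums)):
After iteration 1: i = 3, result = [6]
After iteration 2: i = 4, result = [6, 6]
Loop ends.
len(result) = 2

Final answer: 2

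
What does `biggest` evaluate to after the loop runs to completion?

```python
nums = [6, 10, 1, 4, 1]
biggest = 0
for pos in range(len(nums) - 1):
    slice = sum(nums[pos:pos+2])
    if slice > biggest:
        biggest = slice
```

Let's trace through this code step by step.

Initialize: nums = [6, 10, 1, 4, 1]
Initialize: biggest = 0
Entering loop: for pos in range(len(nums) - 1):
After iteration 1: pos = 0, biggest = 16, slice = 16
After iteration 2: pos = 1, biggest = 16, slice = 11
After iteration 3: pos = 2, biggest = 16, slice = 5
After iteration 4: pos = 3, biggest = 16, slice = 5
Loop ends.

Final answer: 16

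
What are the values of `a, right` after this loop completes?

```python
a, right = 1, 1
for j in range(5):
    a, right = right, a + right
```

Let's trace through this code step by step.

Initialize: a = 1
Initialize: right = 1
Entering loop: for j in range(5):
After iteration 1: j = 0, a = 1, right = 2
After iteration 2: j = 1, a = 2, right = 3
After iteration 3: j = 2, a = 3, right = 5
After iteration 4: j = 3, a = 5, right = 8
After iteration 5: j = 4, a = 8, right = 13
Loop ends.

Final answer: 8, 13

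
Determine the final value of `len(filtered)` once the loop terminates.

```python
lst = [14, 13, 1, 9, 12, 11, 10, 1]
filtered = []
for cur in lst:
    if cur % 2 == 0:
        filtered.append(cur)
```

Let's trace through this code step by step.

Initialize: lst = [14, 13, 1, 9, 12, 11, 10, 1]
Initialize: filtered = []
Entering loop: for cur in lst:
After iteration 1: cur = 14, filtered = [14]
After iteration 2: cur = 13, filtered = [14]
After iteration 3: cur = 1, filtered = [14]
After iteration 4: cur = 9, filtered = [14]
After iteration 5: cur = 12, filtered = [14, 12]
After iteration 6: cur = 11, filtered = [14, 12]
After iteration 7: cur = 10, filtered = [14, 12, 10]
After iteration 8: cur = 1, filtered = [14, 12, 10]
Loop ends.
len(filtered) = 3

Final answer: 3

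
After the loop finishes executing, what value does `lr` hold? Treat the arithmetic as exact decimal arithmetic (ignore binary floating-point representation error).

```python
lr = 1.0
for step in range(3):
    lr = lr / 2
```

Let's trace through this code step by step.

Initialize: lr = 1.0
Entering loop: for step in range(3):
After iteration 1: step = 0, lr = 0.5
After iteration 2: step = 1, lr = 0.25
After iteration 3: step = 2, lr = 0.125
Loop ends.

Final answer: 0.125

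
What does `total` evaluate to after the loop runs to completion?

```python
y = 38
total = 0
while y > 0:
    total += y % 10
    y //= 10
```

Let's trace through this code step by step.

Initialize: y = 38
Initialize: total = 0
Entering loop: while y > 0:
After iteration 1: y = 3, total = 8
After iteration 2: y = 0, total = 11
Loop ends.

Final answer: 11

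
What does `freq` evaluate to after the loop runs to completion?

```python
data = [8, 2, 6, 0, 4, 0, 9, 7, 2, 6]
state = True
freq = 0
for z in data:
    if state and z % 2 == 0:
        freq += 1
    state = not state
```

Let's trace through this code step by step.

Initialize: data = [8, 2, 6, 0, 4, 0, 9, 7, 2, 6]
Initialize: state = True
Initialize: freq = 0
Entering loop: for z in data:
After iteration 1: z = 8, state = False, freq = 1
After iteration 2: z = 2, state = True, freq = 1
After iteration 3: z = 6, state = False, freq = 2
After iteration 4: z = 0, state = True, freq = 2
After iteration 5: z = 4, state = False, freq = 3
After iteration 6: z = 0, state = True, freq = 3
After iteration 7: z = 9, state = False, freq = 3
After iteration 8: z = 7, state = True, freq = 3
After iteration 9: z = 2, state = False, freq = 4
After iteration 10: z = 6, state = True, freq = 4
Loop ends.

Final answer: 4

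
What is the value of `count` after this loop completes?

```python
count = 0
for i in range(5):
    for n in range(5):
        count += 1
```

Let's trace through this code step by step.

Initialize: count = 0
Entering loop: for i in range(5):
After iteration 1: i = 0, count = 5
After iteration 2: i = 1, count = 10
After iteration 3: i = 2, count = 15
After iteration 4: i = 3, count = 20
After iteration 5: i = 4, count = 25
Loop ends.

Final answer: 25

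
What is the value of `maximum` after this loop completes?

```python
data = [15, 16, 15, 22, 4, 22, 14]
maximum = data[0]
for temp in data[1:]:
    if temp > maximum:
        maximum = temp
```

Let's trace through this code step by step.

Initialize: data = [15, 16, 15, 22, 4, 22, 14]
Initialize: maximum = 15
Entering loop: for temp in data[1:]:
After iteration 1: temp = 16, maximum = 16
After iteration 2: temp = 15, maximum = 16
After iteration 3: temp = 22, maximum = 22
After iteration 4: temp = 4, maximum = 22
After iteration 5: temp = 22, maximum = 22
After iteration 6: temp = 14, maximum = 22
Loop ends.

Final answer: 22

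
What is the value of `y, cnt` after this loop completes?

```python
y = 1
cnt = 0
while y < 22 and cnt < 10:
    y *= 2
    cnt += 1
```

Let's trace through this code step by step.

Initialize: y = 1
Initialize: cnt = 0
Entering loop: while y < 22 and cnt < 10:
After iteration 1: y = 2, cnt = 1
After iteration 2: y = 4, cnt = 2
After iteration 3: y = 8, cnt = 3
After iteration 4: y = 16, cnt = 4
After iteration 5: y = 32, cnt = 5
Loop ends.

Final answer: 32, 5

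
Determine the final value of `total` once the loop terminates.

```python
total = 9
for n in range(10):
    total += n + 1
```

Let's trace through this code step by step.

Initialize: total = 9
Entering loop: for n in range(10):
After iteration 1: n = 0, total = 10
After iteration 2: n = 1, total = 12
After iteration 3: n = 2, total = 15
After iteration 4: n = 3, total = 19
After iteration 5: n = 4, total = 24
After iteration 6: n = 5, total = 30
After iteration 7: n = 6, total = 37
After iteration 8: n = 7, total = 45
After iteration 9: n = 8, total = 54
After iteration 10: n = 9, total = 64
Loop ends.

Final answer: 64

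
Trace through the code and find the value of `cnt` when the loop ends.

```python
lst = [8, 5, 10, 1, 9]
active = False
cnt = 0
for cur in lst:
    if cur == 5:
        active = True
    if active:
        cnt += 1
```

Let's trace through this code step by step.

Initialize: lst = [8, 5, 10, 1, 9]
Initialize: active = False
Initialize: cnt = 0
Entering loop: for cur in lst:
After iteration 1: cur = 8, active = False, cnt = 0
After iteration 2: cur = 5, active = True, cnt = 1
After iteration 3: cur = 10, active = True, cnt = 2
After iteration 4: cur = 1, active = True, cnt = 3
After iteration 5: cur = 9, active = True, cnt = 4
Loop ends.

Final answer: 4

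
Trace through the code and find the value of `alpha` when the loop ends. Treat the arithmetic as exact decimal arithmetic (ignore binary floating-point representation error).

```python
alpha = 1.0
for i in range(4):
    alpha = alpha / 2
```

Let's trace through this code step by step.

Initialize: alpha = 1.0
Entering loop: for i in range(4):
After iteration 1: i = 0, alpha = 0.5
After iteration 2: i = 1, alpha = 0.25
After iteration 3: i = 2, alpha = 0.125
After iteration 4: i = 3, alpha = 0.0625
Loop ends.

Final answer: 0.0625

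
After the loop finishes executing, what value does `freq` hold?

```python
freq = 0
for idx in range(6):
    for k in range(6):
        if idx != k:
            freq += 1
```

Let's trace through this code step by step.

Initialize: freq = 0
Entering loop: for idx in range(6):
After iteration 1: idx = 0, freq = 5
After iteration 2: idx = 1, freq = 10
After iteration 3: idx = 2, freq = 15
After iteration 4: idx = 3, freq = 20
After iteration 5: idx = 4, freq = 25
After iteration 6: idx = 5, freq = 30
Loop ends.

Final answer: 30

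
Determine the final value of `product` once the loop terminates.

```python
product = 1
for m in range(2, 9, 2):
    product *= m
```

Let's trace through this code step by step.

Initialize: product = 1
Entering loop: for m in range(2, 9, 2):
After iteration 1: m = 2, product = 2
After iteration 2: m = 4, product = 8
After iteration 3: m = 6, product = 48
After iteration 4: m = 8, product = 384
Loop ends.

Final answer: 384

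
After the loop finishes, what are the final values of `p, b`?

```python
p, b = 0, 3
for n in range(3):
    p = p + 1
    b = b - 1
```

Let's trace through this code step by step.

Initialize: p = 0
Initialize: b = 3
Entering loop: for n in range(3):
After iteration 1: n = 0, p = 1, b = 2
After iteration 2: n = 1, p = 2, b = 1
After iteration 3: n = 2, p = 3, b = 0
Loop ends.

Final answer: 3, 0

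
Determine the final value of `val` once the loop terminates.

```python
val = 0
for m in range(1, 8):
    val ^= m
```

Let's trace through this code step by step.

Initialize: val = 0
Entering loop: for m in range(1, 8):
After iteration 1: m = 1, val = 1
After iteration 2: m = 2, val = 3
After iteration 3: m = 3, val = 0
After iteration 4: m = 4, val = 4
After iteration 5: m = 5, val = 1
After iteration 6: m = 6, val = 7
After iteration 7: m = 7, val = 0
Loop ends.

Final answer: 0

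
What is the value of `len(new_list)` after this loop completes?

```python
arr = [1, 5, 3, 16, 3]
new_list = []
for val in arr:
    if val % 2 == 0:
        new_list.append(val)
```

Let's trace through this code step by step.

Initialize: arr = [1, 5, 3, 16, 3]
Initialize: new_list = []
Entering loop: for val in arr:
After iteration 1: val = 1, new_list = []
After iteration 2: val = 5, new_list = []
After iteration 3: val = 3, new_list = []
After iteration 4: val = 16, new_list = [16]
After iteration 5: val = 3, new_list = [16]
Loop ends.
len(new_list) = 1

Final answer: 1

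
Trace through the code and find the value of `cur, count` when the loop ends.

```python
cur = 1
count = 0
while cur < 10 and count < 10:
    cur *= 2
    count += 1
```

Let's trace through this code step by step.

Initialize: cur = 1
Initialize: count = 0
Entering loop: while cur < 10 and count < 10:
After iteration 1: cur = 2, count = 1
After iteration 2: cur = 4, count = 2
After iteration 3: cur = 8, count = 3
After iteration 4: cur = 16, count = 4
Loop ends.

Final answer: 16, 4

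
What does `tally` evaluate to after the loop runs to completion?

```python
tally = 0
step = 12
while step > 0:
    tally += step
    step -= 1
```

Let's trace through this code step by step.

Initialize: tally = 0
Initialize: step = 12
Entering loop: while step > 0:
After iteration 1: tally = 12, step = 11
After iteration 2: tally = 23, step = 10
After iteration 3: tally = 33, step = 9
After iteration 4: tally = 42, step = 8
After iteration 5: tally = 50, step = 7
After iteration 6: tally = 57, step = 6
After iteration 7: tally = 63, step = 5
After iteration 8: tally = 68, step = 4
After iteration 9: tally = 72, step = 3
After iteration 10: tally = 75, step = 2
After iteration 11: tally = 77, step = 1
After iteration 12: tally = 78, step = 0
Loop ends.

Final answer: 78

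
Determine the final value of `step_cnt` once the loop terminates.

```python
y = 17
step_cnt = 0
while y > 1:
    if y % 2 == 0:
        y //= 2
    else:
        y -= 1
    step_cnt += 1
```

Let's trace through this code step by step.

Initialize: y = 17
Initialize: step_cnt = 0
Entering loop: while y > 1:
After iteration 1: y = 16, step_cnt = 1
After iteration 2: y = 8, step_cnt = 2
After iteration 3: y = 4, step_cnt = 3
After iteration 4: y = 2, step_cnt = 4
After iteration 5: y = 1, step_cnt = 5
Loop ends.

Final answer: 5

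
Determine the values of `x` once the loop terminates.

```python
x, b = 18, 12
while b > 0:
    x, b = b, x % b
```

Let's trace through this code step by step.

Initialize: x = 18
Initialize: b = 12
Entering loop: while b > 0:
After iteration 1: x = 12, b = 6
After iteration 2: x = 6, b = 0
Loop ends.

Final answer: 6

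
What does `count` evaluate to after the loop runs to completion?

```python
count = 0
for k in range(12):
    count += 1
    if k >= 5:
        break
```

Let's trace through this code step by step.

Initialize: count = 0
Entering loop: for k in range(12):
After iteration 1: k = 0, count = 1
After iteration 2: k = 1, count = 2
After iteration 3: k = 2, count = 3
After iteration 4: k = 3, count = 4
After iteration 5: k = 4, count = 5
After iteration 6: k = 5, count = 6
Loop ends.

Final answer: 6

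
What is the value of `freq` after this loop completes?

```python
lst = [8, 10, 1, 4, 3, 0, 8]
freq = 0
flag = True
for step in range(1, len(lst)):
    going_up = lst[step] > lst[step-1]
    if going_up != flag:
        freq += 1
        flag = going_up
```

Let's trace through this code step by step.

Initialize: lst = [8, 10, 1, 4, 3, 0, 8]
Initialize: freq = 0
Initialize: flag = True
Entering loop: for step in range(1, len(lst)):
After iteration 1: step = 1, freq = 0, flag = True, going_up = True
After iteration 2: step = 2, freq = 1, flag = False, going_up = False
After iteration 3: step = 3, freq = 2, flag = True, going_up = True
After iteration 4: step = 4, freq = 3, flag = False, going_up = False
After iteration 5: step = 5, freq = 3, flag = False, going_up = False
After iteration 6: step = 6, freq = 4, flag = True, going_up = True
Loop ends.

Final answer: 4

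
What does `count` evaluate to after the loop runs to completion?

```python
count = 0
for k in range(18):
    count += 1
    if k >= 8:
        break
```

Let's trace through this code step by step.

Initialize: count = 0
Entering loop: for k in range(18):
After iteration 1: k = 0, count = 1
After iteration 2: k = 1, count = 2
After iteration 3: k = 2, count = 3
After iteration 4: k = 3, count = 4
After iteration 5: k = 4, count = 5
After iteration 6: k = 5, count = 6
After iteration 7: k = 6, count = 7
After iteration 8: k = 7, count = 8
After iteration 9: k = 8, count = 9
Loop ends.

Final answer: 9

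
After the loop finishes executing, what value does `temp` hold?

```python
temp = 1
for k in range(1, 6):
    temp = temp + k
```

Let's trace through this code step by step.

Initialize: temp = 1
Entering loop: for k in range(1, 6):
After iteration 1: k = 1, temp = 2
After iteration 2: k = 2, temp = 4
After iteration 3: k = 3, temp = 7
After iteration 4: k = 4, temp = 11
After iteration 5: k = 5, temp = 16
Loop ends.

Final answer: 16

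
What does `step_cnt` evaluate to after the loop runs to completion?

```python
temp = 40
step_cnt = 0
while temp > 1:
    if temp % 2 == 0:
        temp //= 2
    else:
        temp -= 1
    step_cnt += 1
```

Let's trace through this code step by step.

Initialize: temp = 40
Initialize: step_cnt = 0
Entering loop: while temp > 1:
After iteration 1: temp = 20, step_cnt = 1
After iteration 2: temp = 10, step_cnt = 2
After iteration 3: temp = 5, step_cnt = 3
After iteration 4: temp = 4, step_cnt = 4
After iteration 5: temp = 2, step_cnt = 5
After iteration 6: temp = 1, step_cnt = 6
Loop ends.

Final answer: 6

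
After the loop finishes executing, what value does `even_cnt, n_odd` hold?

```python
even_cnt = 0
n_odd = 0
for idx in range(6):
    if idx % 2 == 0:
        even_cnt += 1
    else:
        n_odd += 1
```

Let's trace through this code step by step.

Initialize: even_cnt = 0
Initialize: n_odd = 0
Entering loop: for idx in range(6):
After iteration 1: idx = 0, even_cnt = 1, n_odd = 0
After iteration 2: idx = 1, even_cnt = 1, n_odd = 1
After iteration 3: idx = 2, even_cnt = 2, n_odd = 1
After iteration 4: idx = 3, even_cnt = 2, n_odd = 2
After iteration 5: idx = 4, even_cnt = 3, n_odd = 2
After iteration 6: idx = 5, even_cnt = 3, n_odd = 3
Loop ends.

Final answer: 3, 3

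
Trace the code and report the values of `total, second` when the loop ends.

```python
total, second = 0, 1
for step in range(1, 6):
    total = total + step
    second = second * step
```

Let's trace through this code step by step.

Initialize: total = 0
Initialize: second = 1
Entering loop: for step in range(1, 6):
After iteration 1: step = 1, total = 1, second = 1
After iteration 2: step = 2, total = 3, second = 2
After iteration 3: step = 3, total = 6, second = 6
After iteration 4: step = 4, total = 10, second = 24
After iteration 5: step = 5, total = 15, second = 120
Loop ends.

Final answer: 15, 120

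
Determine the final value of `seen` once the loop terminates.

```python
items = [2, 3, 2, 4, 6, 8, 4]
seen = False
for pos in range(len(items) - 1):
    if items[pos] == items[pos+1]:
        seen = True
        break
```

Let's trace through this code step by step.

Initialize: items = [2, 3, 2, 4, 6, 8, 4]
Initialize: seen = False
Entering loop: for pos in range(len(items) - 1):
After iteration 1: pos = 0, seen = False
After iteration 2: pos = 1, seen = False
After iteration 3: pos = 2, seen = False
After iteration 4: pos = 3, seen = False
After iteration 5: pos = 4, seen = False
After iteration 6: pos = 5, seen = False
Loop ends.

Final answer: False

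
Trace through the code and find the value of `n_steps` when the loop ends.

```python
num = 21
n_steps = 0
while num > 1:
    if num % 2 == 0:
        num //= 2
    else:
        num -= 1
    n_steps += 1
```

Let's trace through this code step by step.

Initialize: num = 21
Initialize: n_steps = 0
Entering loop: while num > 1:
After iteration 1: num = 20, n_steps = 1
After iteration 2: num = 10, n_steps = 2
After iteration 3: num = 5, n_steps = 3
After iteration 4: num = 4, n_steps = 4
After iteration 5: num = 2, n_steps = 5
After iteration 6: num = 1, n_steps = 6
Loop ends.

Final answer: 6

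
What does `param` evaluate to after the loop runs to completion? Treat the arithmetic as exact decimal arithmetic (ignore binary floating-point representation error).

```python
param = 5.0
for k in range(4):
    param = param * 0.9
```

Let's trace through this code step by step.

Initialize: param = 5.0
Entering loop: for k in range(4):
After iteration 1: k = 0, param = 4.5
After iteration 2: k = 1, param = 4.05
After iteration 3: k = 2, param = 3.645
After iteration 4: k = 3, param = 3.2805
Loop ends.

Final answer: 3.2805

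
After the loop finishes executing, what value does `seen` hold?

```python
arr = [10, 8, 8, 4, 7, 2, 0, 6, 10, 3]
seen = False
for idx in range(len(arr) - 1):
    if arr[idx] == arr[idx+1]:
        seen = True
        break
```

Let's trace through this code step by step.

Initialize: arr = [10, 8, 8, 4, 7, 2, 0, 6, 10, 3]
Initialize: seen = False
Entering loop: for idx in range(len(arr) - 1):
After iteration 1: idx = 0, seen = False
After iteration 2: idx = 1, seen = True
Loop ends.

Final answer: True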